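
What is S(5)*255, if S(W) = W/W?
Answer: 255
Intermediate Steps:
S(W) = 1
S(5)*255 = 1*255 = 255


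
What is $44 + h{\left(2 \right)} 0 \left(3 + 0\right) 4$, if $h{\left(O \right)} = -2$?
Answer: $44$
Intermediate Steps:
$44 + h{\left(2 \right)} 0 \left(3 + 0\right) 4 = 44 - 2 \cdot 0 \left(3 + 0\right) 4 = 44 - 2 \cdot 0 \cdot 3 \cdot 4 = 44 - 2 \cdot 0 \cdot 4 = 44 - 0 = 44 + 0 = 44$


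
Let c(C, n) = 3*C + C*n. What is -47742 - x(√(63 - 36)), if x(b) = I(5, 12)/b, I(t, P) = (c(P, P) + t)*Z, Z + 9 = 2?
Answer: -47742 + 1295*√3/9 ≈ -47493.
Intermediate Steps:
Z = -7 (Z = -9 + 2 = -7)
I(t, P) = -7*t - 7*P*(3 + P) (I(t, P) = (P*(3 + P) + t)*(-7) = (t + P*(3 + P))*(-7) = -7*t - 7*P*(3 + P))
x(b) = -1295/b (x(b) = (-7*5 - 7*12*(3 + 12))/b = (-35 - 7*12*15)/b = (-35 - 1260)/b = -1295/b)
-47742 - x(√(63 - 36)) = -47742 - (-1295)/(√(63 - 36)) = -47742 - (-1295)/(√27) = -47742 - (-1295)/(3*√3) = -47742 - (-1295)*√3/9 = -47742 + 1295*√3/9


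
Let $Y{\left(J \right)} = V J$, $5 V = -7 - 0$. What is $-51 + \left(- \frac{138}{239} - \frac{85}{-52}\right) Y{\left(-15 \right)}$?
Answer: $- \frac{357909}{12428} \approx -28.799$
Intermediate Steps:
$V = - \frac{7}{5}$ ($V = \frac{-7 - 0}{5} = \frac{-7 + 0}{5} = \frac{1}{5} \left(-7\right) = - \frac{7}{5} \approx -1.4$)
$Y{\left(J \right)} = - \frac{7 J}{5}$
$-51 + \left(- \frac{138}{239} - \frac{85}{-52}\right) Y{\left(-15 \right)} = -51 + \left(- \frac{138}{239} - \frac{85}{-52}\right) \left(\left(- \frac{7}{5}\right) \left(-15\right)\right) = -51 + \left(\left(-138\right) \frac{1}{239} - - \frac{85}{52}\right) 21 = -51 + \left(- \frac{138}{239} + \frac{85}{52}\right) 21 = -51 + \frac{13139}{12428} \cdot 21 = -51 + \frac{275919}{12428} = - \frac{357909}{12428}$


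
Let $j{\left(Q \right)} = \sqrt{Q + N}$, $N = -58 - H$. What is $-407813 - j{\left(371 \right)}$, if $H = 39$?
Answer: $-407813 - \sqrt{274} \approx -4.0783 \cdot 10^{5}$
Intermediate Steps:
$N = -97$ ($N = -58 - 39 = -97$)
$j{\left(Q \right)} = \sqrt{-97 + Q}$ ($j{\left(Q \right)} = \sqrt{Q - 97} = \sqrt{-97 + Q}$)
$-407813 - j{\left(371 \right)} = -407813 - \sqrt{-97 + 371} = -407813 - \sqrt{274}$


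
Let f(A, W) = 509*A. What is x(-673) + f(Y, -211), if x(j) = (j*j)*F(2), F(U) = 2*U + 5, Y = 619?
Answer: 4391432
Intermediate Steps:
F(U) = 5 + 2*U
x(j) = 9*j**2 (x(j) = (j*j)*(5 + 2*2) = j**2*(5 + 4) = j**2*9 = 9*j**2)
x(-673) + f(Y, -211) = 9*(-673)**2 + 509*619 = 9*452929 + 315071 = 4076361 + 315071 = 4391432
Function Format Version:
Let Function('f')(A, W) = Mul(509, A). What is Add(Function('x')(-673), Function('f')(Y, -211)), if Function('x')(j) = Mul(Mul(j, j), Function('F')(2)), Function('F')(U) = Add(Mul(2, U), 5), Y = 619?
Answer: 4391432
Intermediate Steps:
Function('F')(U) = Add(5, Mul(2, U))
Function('x')(j) = Mul(9, Pow(j, 2)) (Function('x')(j) = Mul(Mul(j, j), Add(5, Mul(2, 2))) = Mul(Pow(j, 2), Add(5, 4)) = Mul(Pow(j, 2), 9) = Mul(9, Pow(j, 2)))
Add(Function('x')(-673), Function('f')(Y, -211)) = Add(Mul(9, Pow(-673, 2)), Mul(509, 619)) = Add(Mul(9, 452929), 315071) = Add(4076361, 315071) = 4391432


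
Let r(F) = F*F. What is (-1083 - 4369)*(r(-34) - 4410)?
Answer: 17740808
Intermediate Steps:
r(F) = F²
(-1083 - 4369)*(r(-34) - 4410) = (-1083 - 4369)*((-34)² - 4410) = -5452*(1156 - 4410) = -5452*(-3254) = 17740808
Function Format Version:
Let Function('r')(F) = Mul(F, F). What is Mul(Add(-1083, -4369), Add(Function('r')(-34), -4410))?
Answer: 17740808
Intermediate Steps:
Function('r')(F) = Pow(F, 2)
Mul(Add(-1083, -4369), Add(Function('r')(-34), -4410)) = Mul(Add(-1083, -4369), Add(Pow(-34, 2), -4410)) = Mul(-5452, Add(1156, -4410)) = Mul(-5452, -3254) = 17740808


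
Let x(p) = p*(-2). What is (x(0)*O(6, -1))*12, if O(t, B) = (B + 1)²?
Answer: 0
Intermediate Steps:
O(t, B) = (1 + B)²
x(p) = -2*p
(x(0)*O(6, -1))*12 = ((-2*0)*(1 - 1)²)*12 = (0*0²)*12 = (0*0)*12 = 0*12 = 0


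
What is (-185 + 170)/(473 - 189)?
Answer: -15/284 ≈ -0.052817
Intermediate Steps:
(-185 + 170)/(473 - 189) = -15/284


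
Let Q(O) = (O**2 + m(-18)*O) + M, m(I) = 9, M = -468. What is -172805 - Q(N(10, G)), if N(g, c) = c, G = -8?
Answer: -172329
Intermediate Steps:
Q(O) = -468 + O**2 + 9*O (Q(O) = (O**2 + 9*O) - 468 = -468 + O**2 + 9*O)
-172805 - Q(N(10, G)) = -172805 - (-468 + (-8)**2 + 9*(-8)) = -172805 - (-468 + 64 - 72) = -172805 - 1*(-476) = -172805 + 476 = -172329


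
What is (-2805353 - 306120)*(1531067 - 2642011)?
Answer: 3456672260512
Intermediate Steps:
(-2805353 - 306120)*(1531067 - 2642011) = -3111473*(-1110944) = 3456672260512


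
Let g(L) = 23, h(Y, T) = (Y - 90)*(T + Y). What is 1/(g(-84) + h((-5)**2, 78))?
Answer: -1/6672 ≈ -0.00014988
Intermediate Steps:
h(Y, T) = (-90 + Y)*(T + Y)
1/(g(-84) + h((-5)**2, 78)) = 1/(23 + (((-5)**2)**2 - 90*78 - 90*(-5)**2 + 78*(-5)**2)) = 1/(23 + (25**2 - 7020 - 90*25 + 78*25)) = 1/(23 + (625 - 7020 - 2250 + 1950)) = 1/(23 - 6695) = 1/(-6672) = -1/6672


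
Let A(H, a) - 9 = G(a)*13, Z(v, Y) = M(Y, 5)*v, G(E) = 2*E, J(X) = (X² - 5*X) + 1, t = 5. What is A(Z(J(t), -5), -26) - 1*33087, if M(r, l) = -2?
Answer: -33754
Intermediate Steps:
J(X) = 1 + X² - 5*X
Z(v, Y) = -2*v
A(H, a) = 9 + 26*a (A(H, a) = 9 + (2*a)*13 = 9 + 26*a)
A(Z(J(t), -5), -26) - 1*33087 = (9 + 26*(-26)) - 1*33087 = (9 - 676) - 33087 = -667 - 33087 = -33754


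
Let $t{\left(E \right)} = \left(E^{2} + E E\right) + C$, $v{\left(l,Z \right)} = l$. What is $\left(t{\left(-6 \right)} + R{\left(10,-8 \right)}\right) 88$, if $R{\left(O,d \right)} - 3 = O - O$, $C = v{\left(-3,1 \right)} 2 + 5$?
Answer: $6512$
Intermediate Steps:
$C = -1$ ($C = \left(-3\right) 2 + 5 = -6 + 5 = -1$)
$R{\left(O,d \right)} = 3$ ($R{\left(O,d \right)} = 3 + \left(O - O\right) = 3 + 0 = 3$)
$t{\left(E \right)} = -1 + 2 E^{2}$ ($t{\left(E \right)} = \left(E^{2} + E E\right) - 1 = \left(E^{2} + E^{2}\right) - 1 = 2 E^{2} - 1 = -1 + 2 E^{2}$)
$\left(t{\left(-6 \right)} + R{\left(10,-8 \right)}\right) 88 = \left(\left(-1 + 2 \left(-6\right)^{2}\right) + 3\right) 88 = \left(\left(-1 + 2 \cdot 36\right) + 3\right) 88 = \left(\left(-1 + 72\right) + 3\right) 88 = \left(71 + 3\right) 88 = 74 \cdot 88 = 6512$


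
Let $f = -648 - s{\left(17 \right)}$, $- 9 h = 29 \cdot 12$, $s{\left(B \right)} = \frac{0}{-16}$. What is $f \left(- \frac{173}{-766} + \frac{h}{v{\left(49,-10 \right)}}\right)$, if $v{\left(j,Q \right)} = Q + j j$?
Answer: $- \frac{41474628}{305251} \approx -135.87$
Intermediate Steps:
$v{\left(j,Q \right)} = Q + j^{2}$
$s{\left(B \right)} = 0$ ($s{\left(B \right)} = 0 \left(- \frac{1}{16}\right) = 0$)
$h = - \frac{116}{3}$ ($h = - \frac{29 \cdot 12}{9} = \left(- \frac{1}{9}\right) 348 = - \frac{116}{3} \approx -38.667$)
$f = -648$ ($f = -648 - 0 = -648 + 0 = -648$)
$f \left(- \frac{173}{-766} + \frac{h}{v{\left(49,-10 \right)}}\right) = - 648 \left(- \frac{173}{-766} - \frac{116}{3 \left(-10 + 49^{2}\right)}\right) = - 648 \left(\left(-173\right) \left(- \frac{1}{766}\right) - \frac{116}{3 \left(-10 + 2401\right)}\right) = - 648 \left(\frac{173}{766} - \frac{116}{3 \cdot 2391}\right) = - 648 \left(\frac{173}{766} - \frac{116}{7173}\right) = \left(-648\right) \frac{1152073}{5494518} = - \frac{41474628}{305251}$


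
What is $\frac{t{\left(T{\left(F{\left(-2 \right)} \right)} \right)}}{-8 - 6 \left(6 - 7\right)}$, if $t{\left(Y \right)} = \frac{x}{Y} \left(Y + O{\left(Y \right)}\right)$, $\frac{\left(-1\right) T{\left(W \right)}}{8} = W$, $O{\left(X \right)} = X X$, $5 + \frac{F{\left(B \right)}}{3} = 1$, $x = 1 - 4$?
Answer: $\frac{291}{2} \approx 145.5$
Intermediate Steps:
$x = -3$
$F{\left(B \right)} = -12$ ($F{\left(B \right)} = -15 + 3 \cdot 1 = -15 + 3 = -12$)
$O{\left(X \right)} = X^{2}$
$T{\left(W \right)} = - 8 W$
$t{\left(Y \right)} = - \frac{3 \left(Y + Y^{2}\right)}{Y}$ ($t{\left(Y \right)} = - \frac{3}{Y} \left(Y + Y^{2}\right) = - \frac{3 \left(Y + Y^{2}\right)}{Y}$)
$\frac{t{\left(T{\left(F{\left(-2 \right)} \right)} \right)}}{-8 - 6 \left(6 - 7\right)} = \frac{-3 - 3 \left(\left(-8\right) \left(-12\right)\right)}{-8 - 6 \left(6 - 7\right)} = \frac{-3 - 288}{-8 - -6} = \frac{-3 - 288}{-8 + 6} = - \frac{291}{-2} = \left(-291\right) \left(- \frac{1}{2}\right) = \frac{291}{2}$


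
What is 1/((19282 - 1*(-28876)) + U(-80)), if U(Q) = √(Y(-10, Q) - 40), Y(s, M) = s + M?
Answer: 24079/1159596547 - I*√130/2319193094 ≈ 2.0765e-5 - 4.9163e-9*I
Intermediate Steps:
Y(s, M) = M + s
U(Q) = √(-50 + Q) (U(Q) = √((Q - 10) - 40) = √((-10 + Q) - 40) = √(-50 + Q))
1/((19282 - 1*(-28876)) + U(-80)) = 1/((19282 - 1*(-28876)) + √(-50 - 80)) = 1/((19282 + 28876) + √(-130)) = 1/(48158 + I*√130)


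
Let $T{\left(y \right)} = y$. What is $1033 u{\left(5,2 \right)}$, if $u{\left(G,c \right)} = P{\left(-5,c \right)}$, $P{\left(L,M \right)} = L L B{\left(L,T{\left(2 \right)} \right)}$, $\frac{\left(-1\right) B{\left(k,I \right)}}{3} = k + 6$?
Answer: $-77475$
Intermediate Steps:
$B{\left(k,I \right)} = -18 - 3 k$ ($B{\left(k,I \right)} = - 3 \left(k + 6\right) = - 3 \left(6 + k\right) = -18 - 3 k$)
$P{\left(L,M \right)} = L^{2} \left(-18 - 3 L\right)$ ($P{\left(L,M \right)} = L L \left(-18 - 3 L\right) = L^{2} \left(-18 - 3 L\right)$)
$u{\left(G,c \right)} = -75$ ($u{\left(G,c \right)} = 3 \left(-5\right)^{2} \left(-6 - -5\right) = 3 \cdot 25 \left(-6 + 5\right) = 3 \cdot 25 \left(-1\right) = -75$)
$1033 u{\left(5,2 \right)} = 1033 \left(-75\right) = -77475$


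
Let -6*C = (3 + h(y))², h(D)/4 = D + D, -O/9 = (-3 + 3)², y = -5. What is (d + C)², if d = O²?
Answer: 1874161/36 ≈ 52060.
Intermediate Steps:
O = 0 (O = -9*(-3 + 3)² = -9*0² = -9*0 = 0)
h(D) = 8*D (h(D) = 4*(D + D) = 4*(2*D) = 8*D)
d = 0 (d = 0² = 0)
C = -1369/6 (C = -(3 + 8*(-5))²/6 = -(3 - 40)²/6 = -⅙*(-37)² = -⅙*1369 = -1369/6 ≈ -228.17)
(d + C)² = (0 - 1369/6)² = (-1369/6)² = 1874161/36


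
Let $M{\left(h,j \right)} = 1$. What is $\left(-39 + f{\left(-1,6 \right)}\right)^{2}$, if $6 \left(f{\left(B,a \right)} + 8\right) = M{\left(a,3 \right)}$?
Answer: $\frac{78961}{36} \approx 2193.4$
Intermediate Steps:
$f{\left(B,a \right)} = - \frac{47}{6}$ ($f{\left(B,a \right)} = -8 + \frac{1}{6} \cdot 1 = -8 + \frac{1}{6} = - \frac{47}{6}$)
$\left(-39 + f{\left(-1,6 \right)}\right)^{2} = \left(-39 - \frac{47}{6}\right)^{2} = \left(- \frac{281}{6}\right)^{2} = \frac{78961}{36}$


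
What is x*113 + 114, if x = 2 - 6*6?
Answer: -3728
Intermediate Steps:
x = -34 (x = 2 - 36 = -34)
x*113 + 114 = -34*113 + 114 = -3842 + 114 = -3728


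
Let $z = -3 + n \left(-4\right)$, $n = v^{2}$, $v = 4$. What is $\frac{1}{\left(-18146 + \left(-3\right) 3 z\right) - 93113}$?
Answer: $- \frac{1}{110656} \approx -9.037 \cdot 10^{-6}$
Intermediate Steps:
$n = 16$ ($n = 4^{2} = 16$)
$z = -67$ ($z = -3 + 16 \left(-4\right) = -3 - 64 = -67$)
$\frac{1}{\left(-18146 + \left(-3\right) 3 z\right) - 93113} = \frac{1}{\left(-18146 + \left(-3\right) 3 \left(-67\right)\right) - 93113} = \frac{1}{\left(-18146 - -603\right) - 93113} = \frac{1}{\left(-18146 + 603\right) - 93113} = \frac{1}{-17543 - 93113} = \frac{1}{-110656} = - \frac{1}{110656}$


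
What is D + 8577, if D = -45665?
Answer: -37088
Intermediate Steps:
D + 8577 = -45665 + 8577 = -37088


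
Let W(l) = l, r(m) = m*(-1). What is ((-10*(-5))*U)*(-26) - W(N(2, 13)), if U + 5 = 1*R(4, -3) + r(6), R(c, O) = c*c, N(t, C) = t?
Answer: -6502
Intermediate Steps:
r(m) = -m
R(c, O) = c²
U = 5 (U = -5 + (1*4² - 1*6) = -5 + (1*16 - 6) = -5 + (16 - 6) = -5 + 10 = 5)
((-10*(-5))*U)*(-26) - W(N(2, 13)) = (-10*(-5)*5)*(-26) - 1*2 = (50*5)*(-26) - 2 = 250*(-26) - 2 = -6500 - 2 = -6502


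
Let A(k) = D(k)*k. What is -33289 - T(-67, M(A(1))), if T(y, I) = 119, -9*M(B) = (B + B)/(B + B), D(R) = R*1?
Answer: -33408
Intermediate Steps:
D(R) = R
A(k) = k² (A(k) = k*k = k²)
M(B) = -⅑ (M(B) = -(B + B)/(9*(B + B)) = -2*B/(9*(2*B)) = -2*B*1/(2*B)/9 = -⅑*1 = -⅑)
-33289 - T(-67, M(A(1))) = -33289 - 1*119 = -33289 - 119 = -33408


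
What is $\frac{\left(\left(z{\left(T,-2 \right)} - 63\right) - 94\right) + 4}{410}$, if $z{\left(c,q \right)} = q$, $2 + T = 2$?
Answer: $- \frac{31}{82} \approx -0.37805$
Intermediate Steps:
$T = 0$ ($T = -2 + 2 = 0$)
$\frac{\left(\left(z{\left(T,-2 \right)} - 63\right) - 94\right) + 4}{410} = \frac{\left(\left(-2 - 63\right) - 94\right) + 4}{410} = \left(\left(\left(-2 - 63\right) - 94\right) + 4\right) \frac{1}{410} = \left(\left(-65 - 94\right) + 4\right) \frac{1}{410} = \left(-159 + 4\right) \frac{1}{410} = \left(-155\right) \frac{1}{410} = - \frac{31}{82}$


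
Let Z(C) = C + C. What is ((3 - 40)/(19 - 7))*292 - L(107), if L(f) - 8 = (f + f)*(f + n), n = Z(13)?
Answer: -88111/3 ≈ -29370.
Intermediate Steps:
Z(C) = 2*C
n = 26 (n = 2*13 = 26)
L(f) = 8 + 2*f*(26 + f) (L(f) = 8 + (f + f)*(f + 26) = 8 + (2*f)*(26 + f) = 8 + 2*f*(26 + f))
((3 - 40)/(19 - 7))*292 - L(107) = ((3 - 40)/(19 - 7))*292 - (8 + 2*107² + 52*107) = -37/12*292 - (8 + 2*11449 + 5564) = -37*1/12*292 - (8 + 22898 + 5564) = -37/12*292 - 1*28470 = -2701/3 - 28470 = -88111/3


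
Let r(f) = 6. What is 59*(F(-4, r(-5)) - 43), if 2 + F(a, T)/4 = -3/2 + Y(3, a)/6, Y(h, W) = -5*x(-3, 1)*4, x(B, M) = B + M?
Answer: -5369/3 ≈ -1789.7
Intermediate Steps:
Y(h, W) = 40 (Y(h, W) = -5*(-3 + 1)*4 = -5*(-2)*4 = 10*4 = 40)
F(a, T) = 38/3 (F(a, T) = -8 + 4*(-3/2 + 40/6) = -8 + 4*(-3*½ + 40*(⅙)) = -8 + 4*(-3/2 + 20/3) = -8 + 4*(31/6) = -8 + 62/3 = 38/3)
59*(F(-4, r(-5)) - 43) = 59*(38/3 - 43) = 59*(-91/3) = -5369/3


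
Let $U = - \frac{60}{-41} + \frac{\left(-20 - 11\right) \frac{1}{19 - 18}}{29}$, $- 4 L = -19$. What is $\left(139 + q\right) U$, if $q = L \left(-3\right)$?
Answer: $\frac{234031}{4756} \approx 49.208$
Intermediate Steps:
$L = \frac{19}{4}$ ($L = \left(- \frac{1}{4}\right) \left(-19\right) = \frac{19}{4} \approx 4.75$)
$q = - \frac{57}{4}$ ($q = \frac{19}{4} \left(-3\right) = - \frac{57}{4} \approx -14.25$)
$U = \frac{469}{1189}$ ($U = \left(-60\right) \left(- \frac{1}{41}\right) + - \frac{31}{1} \cdot \frac{1}{29} = \frac{60}{41} + \left(-31\right) 1 \cdot \frac{1}{29} = \frac{60}{41} - \frac{31}{29} = \frac{469}{1189} \approx 0.39445$)
$\left(139 + q\right) U = \left(139 - \frac{57}{4}\right) \frac{469}{1189} = \frac{499}{4} \cdot \frac{469}{1189} = \frac{234031}{4756}$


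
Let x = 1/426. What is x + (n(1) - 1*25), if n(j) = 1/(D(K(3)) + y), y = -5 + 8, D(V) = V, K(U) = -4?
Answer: -11075/426 ≈ -25.998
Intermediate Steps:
y = 3
n(j) = -1 (n(j) = 1/(-4 + 3) = 1/(-1) = -1)
x = 1/426 ≈ 0.0023474
x + (n(1) - 1*25) = 1/426 + (-1 - 1*25) = 1/426 + (-1 - 25) = 1/426 - 26 = -11075/426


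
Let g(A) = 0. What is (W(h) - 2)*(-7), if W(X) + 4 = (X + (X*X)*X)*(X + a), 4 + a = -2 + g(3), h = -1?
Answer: -56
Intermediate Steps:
a = -6 (a = -4 + (-2 + 0) = -4 - 2 = -6)
W(X) = -4 + (-6 + X)*(X + X**3) (W(X) = -4 + (X + (X*X)*X)*(X - 6) = -4 + (X + X**2*X)*(-6 + X) = -4 + (X + X**3)*(-6 + X) = -4 + (-6 + X)*(X + X**3))
(W(h) - 2)*(-7) = ((-4 + (-1)**2 + (-1)**4 - 6*(-1) - 6*(-1)**3) - 2)*(-7) = ((-4 + 1 + 1 + 6 - 6*(-1)) - 2)*(-7) = ((-4 + 1 + 1 + 6 + 6) - 2)*(-7) = (10 - 2)*(-7) = 8*(-7) = -56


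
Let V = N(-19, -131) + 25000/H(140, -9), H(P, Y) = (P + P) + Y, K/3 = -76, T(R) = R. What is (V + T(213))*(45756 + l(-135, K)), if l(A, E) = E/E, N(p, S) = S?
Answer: 2160737054/271 ≈ 7.9732e+6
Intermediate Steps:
K = -228 (K = 3*(-76) = -228)
H(P, Y) = Y + 2*P (H(P, Y) = 2*P + Y = Y + 2*P)
l(A, E) = 1
V = -10501/271 (V = -131 + 25000/(-9 + 2*140) = -131 + 25000/(-9 + 280) = -131 + 25000/271 = -10501/271 ≈ -38.749)
(V + T(213))*(45756 + l(-135, K)) = (-10501/271 + 213)*(45756 + 1) = (47222/271)*45757 = 2160737054/271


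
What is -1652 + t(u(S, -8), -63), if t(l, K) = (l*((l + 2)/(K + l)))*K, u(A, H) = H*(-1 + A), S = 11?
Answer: 12068/11 ≈ 1097.1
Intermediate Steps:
t(l, K) = K*l*(2 + l)/(K + l) (t(l, K) = (l*((2 + l)/(K + l)))*K = (l*(2 + l)/(K + l))*K = K*l*(2 + l)/(K + l))
-1652 + t(u(S, -8), -63) = -1652 - 63*(-8*(-1 + 11))*(2 - 8*(-1 + 11))/(-63 - 8*(-1 + 11)) = -1652 - 63*(-8*10)*(2 - 8*10)/(-63 - 8*10) = -1652 - 63*(-80)*(2 - 80)/(-63 - 80) = -1652 - 63*(-80)*(-78)/(-143) = -1652 - 63*(-80)*(-1/143)*(-78) = -1652 + 30240/11 = 12068/11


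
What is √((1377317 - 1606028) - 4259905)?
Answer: 22*I*√9274 ≈ 2118.6*I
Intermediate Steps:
√((1377317 - 1606028) - 4259905) = √(-228711 - 4259905) = √(-4488616) = 22*I*√9274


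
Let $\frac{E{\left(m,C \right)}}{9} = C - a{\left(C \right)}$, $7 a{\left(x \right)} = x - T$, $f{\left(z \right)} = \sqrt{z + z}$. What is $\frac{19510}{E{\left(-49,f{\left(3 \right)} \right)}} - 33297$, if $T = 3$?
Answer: $- \frac{20814007}{621} + \frac{273140 \sqrt{6}}{621} \approx -32440.0$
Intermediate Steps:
$f{\left(z \right)} = \sqrt{2} \sqrt{z}$ ($f{\left(z \right)} = \sqrt{2 z} = \sqrt{2} \sqrt{z}$)
$a{\left(x \right)} = - \frac{3}{7} + \frac{x}{7}$ ($a{\left(x \right)} = \frac{x - 3}{7} = \frac{-3 + x}{7} = - \frac{3}{7} + \frac{x}{7}$)
$E{\left(m,C \right)} = \frac{27}{7} + \frac{54 C}{7}$ ($E{\left(m,C \right)} = 9 \left(C - \left(- \frac{3}{7} + \frac{C}{7}\right)\right) = 9 \left(\frac{3}{7} + \frac{6 C}{7}\right) = \frac{27}{7} + \frac{54 C}{7}$)
$\frac{19510}{E{\left(-49,f{\left(3 \right)} \right)}} - 33297 = \frac{19510}{\frac{27}{7} + \frac{54 \sqrt{2} \sqrt{3}}{7}} - 33297 = \frac{19510}{\frac{27}{7} + \frac{54 \sqrt{6}}{7}} - 33297 = -33297 + \frac{19510}{\frac{27}{7} + \frac{54 \sqrt{6}}{7}}$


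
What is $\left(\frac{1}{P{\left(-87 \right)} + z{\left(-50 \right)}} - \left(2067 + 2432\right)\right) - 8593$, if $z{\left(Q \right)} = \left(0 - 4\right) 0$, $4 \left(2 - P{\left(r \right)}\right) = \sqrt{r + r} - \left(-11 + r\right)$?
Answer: $\frac{4 \left(- 3273 \sqrt{174} + 294571 i\right)}{\sqrt{174} - 90 i} \approx -13092.0 + 0.0063767 i$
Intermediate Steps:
$P{\left(r \right)} = - \frac{3}{4} + \frac{r}{4} - \frac{\sqrt{2} \sqrt{r}}{4}$ ($P{\left(r \right)} = 2 - \frac{\sqrt{r + r} - \left(-11 + r\right)}{4} = 2 - \frac{\sqrt{2 r} - \left(-11 + r\right)}{4} = 2 - \frac{\sqrt{2} \sqrt{r} - \left(-11 + r\right)}{4} = 2 - \frac{11 - r + \sqrt{2} \sqrt{r}}{4} = 2 - \left(\frac{11}{4} - \frac{r}{4} + \frac{\sqrt{2} \sqrt{r}}{4}\right) = - \frac{3}{4} + \frac{r}{4} - \frac{\sqrt{2} \sqrt{r}}{4}$)
$z{\left(Q \right)} = 0$ ($z{\left(Q \right)} = \left(-4\right) 0 = 0$)
$\left(\frac{1}{P{\left(-87 \right)} + z{\left(-50 \right)}} - \left(2067 + 2432\right)\right) - 8593 = \left(\frac{1}{\left(- \frac{3}{4} + \frac{1}{4} \left(-87\right) - \frac{\sqrt{2} \sqrt{-87}}{4}\right) + 0} - \left(2067 + 2432\right)\right) - 8593 = \left(\frac{1}{\left(- \frac{3}{4} - \frac{87}{4} - \frac{\sqrt{2} i \sqrt{87}}{4}\right) + 0} - 4499\right) - 8593 = \left(\frac{1}{\left(- \frac{3}{4} - \frac{87}{4} - \frac{i \sqrt{174}}{4}\right) + 0} - 4499\right) - 8593 = \left(\frac{1}{\left(- \frac{45}{2} - \frac{i \sqrt{174}}{4}\right) + 0} + \left(-7882 + 3383\right)\right) - 8593 = \left(\frac{1}{- \frac{45}{2} - \frac{i \sqrt{174}}{4}} - 4499\right) - 8593 = \left(-4499 + \frac{1}{- \frac{45}{2} - \frac{i \sqrt{174}}{4}}\right) - 8593 = -13092 + \frac{1}{- \frac{45}{2} - \frac{i \sqrt{174}}{4}}$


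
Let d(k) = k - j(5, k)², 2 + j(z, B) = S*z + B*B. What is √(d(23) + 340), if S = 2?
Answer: I*√288006 ≈ 536.66*I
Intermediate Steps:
j(z, B) = -2 + B² + 2*z (j(z, B) = -2 + (2*z + B*B) = -2 + (2*z + B²) = -2 + (B² + 2*z) = -2 + B² + 2*z)
d(k) = k - (8 + k²)² (d(k) = k - (-2 + k² + 2*5)² = k - (-2 + k² + 10)² = k - (8 + k²)²)
√(d(23) + 340) = √((23 - (8 + 23²)²) + 340) = √((23 - (8 + 529)²) + 340) = √((23 - 1*537²) + 340) = √((23 - 1*288369) + 340) = √((23 - 288369) + 340) = √(-288346 + 340) = √(-288006) = I*√288006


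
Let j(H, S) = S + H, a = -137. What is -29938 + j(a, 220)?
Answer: -29855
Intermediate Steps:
j(H, S) = H + S
-29938 + j(a, 220) = -29938 + (-137 + 220) = -29938 + 83 = -29855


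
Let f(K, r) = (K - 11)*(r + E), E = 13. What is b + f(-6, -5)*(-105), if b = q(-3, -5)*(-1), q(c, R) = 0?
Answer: 14280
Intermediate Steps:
f(K, r) = (-11 + K)*(13 + r) (f(K, r) = (K - 11)*(r + 13) = (-11 + K)*(13 + r))
b = 0 (b = 0*(-1) = 0)
b + f(-6, -5)*(-105) = 0 + (-143 - 11*(-5) + 13*(-6) - 6*(-5))*(-105) = 0 + (-143 + 55 - 78 + 30)*(-105) = 0 - 136*(-105) = 0 + 14280 = 14280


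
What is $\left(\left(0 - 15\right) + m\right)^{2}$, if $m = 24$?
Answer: $81$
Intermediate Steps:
$\left(\left(0 - 15\right) + m\right)^{2} = \left(\left(0 - 15\right) + 24\right)^{2} = \left(-15 + 24\right)^{2} = 9^{2} = 81$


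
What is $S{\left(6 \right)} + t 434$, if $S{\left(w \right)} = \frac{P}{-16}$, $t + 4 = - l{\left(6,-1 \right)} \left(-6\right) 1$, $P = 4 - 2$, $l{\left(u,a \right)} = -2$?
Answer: $- \frac{55553}{8} \approx -6944.1$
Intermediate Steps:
$P = 2$ ($P = 4 - 2 = 2$)
$t = -16$ ($t = -4 - \left(-2\right) \left(-6\right) 1 = -4 - 12 \cdot 1 = -4 - 12 = -16$)
$S{\left(w \right)} = - \frac{1}{8}$ ($S{\left(w \right)} = \frac{2}{-16} = 2 \left(- \frac{1}{16}\right) = - \frac{1}{8}$)
$S{\left(6 \right)} + t 434 = - \frac{1}{8} - 6944 = - \frac{55553}{8}$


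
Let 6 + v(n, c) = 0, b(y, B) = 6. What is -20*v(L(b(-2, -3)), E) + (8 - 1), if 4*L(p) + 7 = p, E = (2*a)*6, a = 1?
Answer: 127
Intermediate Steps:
E = 12 (E = (2*1)*6 = 2*6 = 12)
L(p) = -7/4 + p/4
v(n, c) = -6 (v(n, c) = -6 + 0 = -6)
-20*v(L(b(-2, -3)), E) + (8 - 1) = -20*(-6) + (8 - 1) = 120 + 7 = 127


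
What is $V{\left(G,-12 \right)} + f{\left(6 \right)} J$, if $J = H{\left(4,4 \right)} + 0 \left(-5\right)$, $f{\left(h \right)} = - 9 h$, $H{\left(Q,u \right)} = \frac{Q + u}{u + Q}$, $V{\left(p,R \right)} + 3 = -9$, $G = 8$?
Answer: $-66$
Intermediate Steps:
$V{\left(p,R \right)} = -12$ ($V{\left(p,R \right)} = -3 - 9 = -12$)
$H{\left(Q,u \right)} = 1$ ($H{\left(Q,u \right)} = \frac{Q + u}{Q + u} = 1$)
$J = 1$ ($J = 1 + 0 \left(-5\right) = 1 + 0 = 1$)
$V{\left(G,-12 \right)} + f{\left(6 \right)} J = -12 + \left(-9\right) 6 \cdot 1 = -12 - 54 = -66$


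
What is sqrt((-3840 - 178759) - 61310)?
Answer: 3*I*sqrt(27101) ≈ 493.87*I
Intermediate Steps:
sqrt((-3840 - 178759) - 61310) = sqrt(-182599 - 61310) = sqrt(-243909) = 3*I*sqrt(27101)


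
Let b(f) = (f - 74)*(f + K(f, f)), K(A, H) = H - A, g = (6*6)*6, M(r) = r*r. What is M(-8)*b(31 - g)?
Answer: 3066560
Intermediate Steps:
M(r) = r**2
g = 216 (g = 36*6 = 216)
b(f) = f*(-74 + f) (b(f) = (f - 74)*(f + (f - f)) = (-74 + f)*(f + 0) = (-74 + f)*f = f*(-74 + f))
M(-8)*b(31 - g) = (-8)**2*((31 - 1*216)*(-74 + (31 - 1*216))) = 64*((31 - 216)*(-74 + (31 - 216))) = 64*(-185*(-74 - 185)) = 64*(-185*(-259)) = 64*47915 = 3066560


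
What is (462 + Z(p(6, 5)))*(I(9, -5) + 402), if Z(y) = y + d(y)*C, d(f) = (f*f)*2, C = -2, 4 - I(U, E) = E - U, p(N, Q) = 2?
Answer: 188160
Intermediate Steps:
I(U, E) = 4 + U - E (I(U, E) = 4 - (E - U) = 4 + (U - E) = 4 + U - E)
d(f) = 2*f**2 (d(f) = f**2*2 = 2*f**2)
Z(y) = y - 4*y**2 (Z(y) = y + (2*y**2)*(-2) = y - 4*y**2)
(462 + Z(p(6, 5)))*(I(9, -5) + 402) = (462 + 2*(1 - 4*2))*((4 + 9 - 1*(-5)) + 402) = (462 + 2*(1 - 8))*((4 + 9 + 5) + 402) = (462 + 2*(-7))*(18 + 402) = (462 - 14)*420 = 448*420 = 188160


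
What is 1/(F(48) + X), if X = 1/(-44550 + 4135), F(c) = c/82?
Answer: 1657015/969919 ≈ 1.7084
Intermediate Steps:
F(c) = c/82 (F(c) = c*(1/82) = c/82)
X = -1/40415 (X = 1/(-40415) = -1/40415 ≈ -2.4743e-5)
1/(F(48) + X) = 1/((1/82)*48 - 1/40415) = 1/(24/41 - 1/40415) = 1/(969919/1657015) = 1657015/969919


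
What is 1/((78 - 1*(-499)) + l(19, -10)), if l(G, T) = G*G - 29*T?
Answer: 1/1228 ≈ 0.00081433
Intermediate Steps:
l(G, T) = G² - 29*T
1/((78 - 1*(-499)) + l(19, -10)) = 1/((78 - 1*(-499)) + (19² - 29*(-10))) = 1/((78 + 499) + (361 + 290)) = 1/(577 + 651) = 1/1228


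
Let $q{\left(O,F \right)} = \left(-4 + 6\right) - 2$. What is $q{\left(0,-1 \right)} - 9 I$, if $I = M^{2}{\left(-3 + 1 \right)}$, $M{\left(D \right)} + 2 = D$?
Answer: $-144$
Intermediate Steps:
$M{\left(D \right)} = -2 + D$
$q{\left(O,F \right)} = 0$ ($q{\left(O,F \right)} = 2 - 2 = 0$)
$I = 16$ ($I = \left(-2 + \left(-3 + 1\right)\right)^{2} = \left(-2 - 2\right)^{2} = \left(-4\right)^{2} = 16$)
$q{\left(0,-1 \right)} - 9 I = 0 - 144 = -144$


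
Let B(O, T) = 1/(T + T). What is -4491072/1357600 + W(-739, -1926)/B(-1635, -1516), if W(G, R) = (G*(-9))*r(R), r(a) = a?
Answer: 1647761223787254/42425 ≈ 3.8839e+10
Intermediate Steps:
B(O, T) = 1/(2*T)
W(G, R) = -9*G*R (W(G, R) = (G*(-9))*R = (-9*G)*R = -9*G*R)
-4491072/1357600 + W(-739, -1926)/B(-1635, -1516) = -4491072/1357600 + (-9*(-739)*(-1926))/(((½)/(-1516))) = -4491072*1/1357600 - 12809826/((½)*(-1/1516)) = -140346/42425 - 12809826/(-1/3032) = -140346/42425 - 12809826*(-3032) = -140346/42425 + 38839392432 = 1647761223787254/42425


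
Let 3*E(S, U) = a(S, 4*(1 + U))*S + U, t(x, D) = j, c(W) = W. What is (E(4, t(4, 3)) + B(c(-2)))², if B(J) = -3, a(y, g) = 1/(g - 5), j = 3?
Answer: 3844/1089 ≈ 3.5298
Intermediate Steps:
a(y, g) = 1/(-5 + g)
t(x, D) = 3
E(S, U) = U/3 + S/(3*(-1 + 4*U)) (E(S, U) = (S/(-5 + 4*(1 + U)) + U)/3 = (S/(-5 + (4 + 4*U)) + U)/3 = (S/(-1 + 4*U) + U)/3 = (U + S/(-1 + 4*U))/3 = U/3 + S/(3*(-1 + 4*U)))
(E(4, t(4, 3)) + B(c(-2)))² = ((4 + 3*(-1 + 4*3))/(3*(-1 + 4*3)) - 3)² = ((4 + 3*(-1 + 12))/(3*(-1 + 12)) - 3)² = ((⅓)*(4 + 3*11)/11 - 3)² = ((⅓)*(1/11)*(4 + 33) - 3)² = ((⅓)*(1/11)*37 - 3)² = (37/33 - 3)² = (-62/33)² = 3844/1089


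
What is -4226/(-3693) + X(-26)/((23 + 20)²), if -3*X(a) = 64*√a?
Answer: 4226/3693 - 64*I*√26/5547 ≈ 1.1443 - 0.058831*I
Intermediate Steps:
X(a) = -64*√a/3
-4226/(-3693) + X(-26)/((23 + 20)²) = -4226/(-3693) + (-64*I*√26/3)/((23 + 20)²) = -4226*(-1/3693) + (-64*I*√26/3)/(43²) = 4226/3693 - 64*I*√26/3/1849 = 4226/3693 - 64*I*√26/3*(1/1849) = 4226/3693 - 64*I*√26/5547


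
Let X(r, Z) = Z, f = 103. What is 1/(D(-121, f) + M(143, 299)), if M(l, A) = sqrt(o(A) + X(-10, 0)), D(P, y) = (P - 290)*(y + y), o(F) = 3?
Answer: -28222/2389443851 - sqrt(3)/7168331553 ≈ -1.1811e-5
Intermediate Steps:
D(P, y) = 2*y*(-290 + P) (D(P, y) = (-290 + P)*(2*y) = 2*y*(-290 + P))
M(l, A) = sqrt(3) (M(l, A) = sqrt(3 + 0) = sqrt(3))
1/(D(-121, f) + M(143, 299)) = 1/(2*103*(-290 - 121) + sqrt(3)) = 1/(2*103*(-411) + sqrt(3)) = 1/(-84666 + sqrt(3))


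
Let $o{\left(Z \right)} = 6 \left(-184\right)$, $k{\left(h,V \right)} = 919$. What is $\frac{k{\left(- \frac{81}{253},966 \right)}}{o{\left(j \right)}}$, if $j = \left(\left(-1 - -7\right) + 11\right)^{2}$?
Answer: $- \frac{919}{1104} \approx -0.83243$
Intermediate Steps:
$j = 289$ ($j = \left(\left(-1 + 7\right) + 11\right)^{2} = \left(6 + 11\right)^{2} = 17^{2} = 289$)
$o{\left(Z \right)} = -1104$
$\frac{k{\left(- \frac{81}{253},966 \right)}}{o{\left(j \right)}} = \frac{919}{-1104} = 919 \left(- \frac{1}{1104}\right) = - \frac{919}{1104}$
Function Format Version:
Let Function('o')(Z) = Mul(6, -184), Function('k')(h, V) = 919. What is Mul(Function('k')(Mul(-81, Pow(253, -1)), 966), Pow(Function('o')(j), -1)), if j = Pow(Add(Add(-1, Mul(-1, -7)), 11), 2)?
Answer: Rational(-919, 1104) ≈ -0.83243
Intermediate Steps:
j = 289 (j = Pow(Add(Add(-1, 7), 11), 2) = Pow(Add(6, 11), 2) = Pow(17, 2) = 289)
Function('o')(Z) = -1104
Mul(Function('k')(Mul(-81, Pow(253, -1)), 966), Pow(Function('o')(j), -1)) = Mul(919, Pow(-1104, -1)) = Mul(919, Rational(-1, 1104)) = Rational(-919, 1104)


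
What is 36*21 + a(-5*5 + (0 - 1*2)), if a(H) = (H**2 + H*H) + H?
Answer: 2187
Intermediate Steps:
a(H) = H + 2*H**2 (a(H) = (H**2 + H**2) + H = 2*H**2 + H = H + 2*H**2)
36*21 + a(-5*5 + (0 - 1*2)) = 36*21 + (-5*5 + (0 - 1*2))*(1 + 2*(-5*5 + (0 - 1*2))) = 756 + (-25 + (0 - 2))*(1 + 2*(-25 + (0 - 2))) = 756 + (-25 - 2)*(1 + 2*(-25 - 2)) = 756 - 27*(1 + 2*(-27)) = 756 - 27*(1 - 54) = 756 - 27*(-53) = 756 + 1431 = 2187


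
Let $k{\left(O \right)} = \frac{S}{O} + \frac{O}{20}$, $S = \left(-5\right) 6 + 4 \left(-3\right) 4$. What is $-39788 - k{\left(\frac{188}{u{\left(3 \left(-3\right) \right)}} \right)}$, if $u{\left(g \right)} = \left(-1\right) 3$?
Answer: $- \frac{56098417}{1410} \approx -39786.0$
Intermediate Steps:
$u{\left(g \right)} = -3$
$S = -78$ ($S = -30 - 48 = -78$)
$k{\left(O \right)} = - \frac{78}{O} + \frac{O}{20}$
$-39788 - k{\left(\frac{188}{u{\left(3 \left(-3\right) \right)}} \right)} = -39788 - \left(- \frac{78}{188 \frac{1}{-3}} + \frac{188 \frac{1}{-3}}{20}\right) = -39788 - \left(- \frac{78}{188 \left(- \frac{1}{3}\right)} + \frac{188 \left(- \frac{1}{3}\right)}{20}\right) = -39788 - \left(- \frac{78}{- \frac{188}{3}} + \frac{1}{20} \left(- \frac{188}{3}\right)\right) = -39788 - \left(\left(-78\right) \left(- \frac{3}{188}\right) - \frac{47}{15}\right) = -39788 - \left(\frac{117}{94} - \frac{47}{15}\right) = -39788 - - \frac{2663}{1410} = -39788 + \frac{2663}{1410} = - \frac{56098417}{1410}$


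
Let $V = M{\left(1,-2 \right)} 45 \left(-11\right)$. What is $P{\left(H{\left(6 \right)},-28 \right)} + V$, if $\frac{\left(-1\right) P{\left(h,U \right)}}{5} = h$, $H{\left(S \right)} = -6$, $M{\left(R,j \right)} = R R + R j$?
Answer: $525$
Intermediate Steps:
$M{\left(R,j \right)} = R^{2} + R j$
$P{\left(h,U \right)} = - 5 h$
$V = 495$ ($V = 1 \left(1 - 2\right) 45 \left(-11\right) = 1 \left(-1\right) 45 \left(-11\right) = \left(-1\right) 45 \left(-11\right) = \left(-45\right) \left(-11\right) = 495$)
$P{\left(H{\left(6 \right)},-28 \right)} + V = \left(-5\right) \left(-6\right) + 495 = 30 + 495 = 525$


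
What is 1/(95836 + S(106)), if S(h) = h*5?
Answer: 1/96366 ≈ 1.0377e-5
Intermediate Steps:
S(h) = 5*h
1/(95836 + S(106)) = 1/(95836 + 5*106) = 1/(95836 + 530) = 1/96366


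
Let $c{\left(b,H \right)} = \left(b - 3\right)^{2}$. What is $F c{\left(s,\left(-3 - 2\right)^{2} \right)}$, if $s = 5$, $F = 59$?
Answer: $236$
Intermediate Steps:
$c{\left(b,H \right)} = \left(-3 + b\right)^{2}$
$F c{\left(s,\left(-3 - 2\right)^{2} \right)} = 59 \left(-3 + 5\right)^{2} = 59 \cdot 2^{2} = 59 \cdot 4 = 236$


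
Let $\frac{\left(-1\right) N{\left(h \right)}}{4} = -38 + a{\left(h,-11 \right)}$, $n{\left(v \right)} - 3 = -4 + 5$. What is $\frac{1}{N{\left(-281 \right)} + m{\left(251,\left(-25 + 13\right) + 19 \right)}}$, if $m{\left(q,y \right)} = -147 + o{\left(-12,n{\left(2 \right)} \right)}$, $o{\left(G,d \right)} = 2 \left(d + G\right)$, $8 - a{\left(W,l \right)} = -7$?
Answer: $- \frac{1}{71} \approx -0.014085$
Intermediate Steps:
$n{\left(v \right)} = 4$ ($n{\left(v \right)} = 3 + \left(-4 + 5\right) = 3 + 1 = 4$)
$a{\left(W,l \right)} = 15$ ($a{\left(W,l \right)} = 8 - -7 = 8 + 7 = 15$)
$o{\left(G,d \right)} = 2 G + 2 d$ ($o{\left(G,d \right)} = 2 \left(G + d\right) = 2 G + 2 d$)
$N{\left(h \right)} = 92$ ($N{\left(h \right)} = - 4 \left(-38 + 15\right) = \left(-4\right) \left(-23\right) = 92$)
$m{\left(q,y \right)} = -163$ ($m{\left(q,y \right)} = -147 + \left(2 \left(-12\right) + 2 \cdot 4\right) = -147 + \left(-24 + 8\right) = -147 - 16 = -163$)
$\frac{1}{N{\left(-281 \right)} + m{\left(251,\left(-25 + 13\right) + 19 \right)}} = \frac{1}{92 - 163} = \frac{1}{-71} = - \frac{1}{71}$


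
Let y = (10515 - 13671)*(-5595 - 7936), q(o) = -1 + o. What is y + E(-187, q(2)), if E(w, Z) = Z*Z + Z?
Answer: 42703838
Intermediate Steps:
y = 42703836 (y = -3156*(-13531) = 42703836)
E(w, Z) = Z + Z² (E(w, Z) = Z² + Z = Z + Z²)
y + E(-187, q(2)) = 42703836 + (-1 + 2)*(1 + (-1 + 2)) = 42703836 + 1*(1 + 1) = 42703836 + 1*2 = 42703836 + 2 = 42703838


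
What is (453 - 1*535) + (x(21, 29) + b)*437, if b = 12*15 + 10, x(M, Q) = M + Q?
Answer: 104798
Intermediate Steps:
b = 190 (b = 180 + 10 = 190)
(453 - 1*535) + (x(21, 29) + b)*437 = (453 - 1*535) + ((21 + 29) + 190)*437 = (453 - 535) + (50 + 190)*437 = -82 + 240*437 = -82 + 104880 = 104798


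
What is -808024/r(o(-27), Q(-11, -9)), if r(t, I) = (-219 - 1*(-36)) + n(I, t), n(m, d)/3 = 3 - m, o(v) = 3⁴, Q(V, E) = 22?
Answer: 101003/30 ≈ 3366.8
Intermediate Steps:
o(v) = 81
n(m, d) = 9 - 3*m (n(m, d) = 3*(3 - m) = 9 - 3*m)
r(t, I) = -174 - 3*I (r(t, I) = (-219 - 1*(-36)) + (9 - 3*I) = (-219 + 36) + (9 - 3*I) = -183 + (9 - 3*I) = -174 - 3*I)
-808024/r(o(-27), Q(-11, -9)) = -808024/(-174 - 3*22) = -808024/(-174 - 66) = -808024/(-240) = -808024*(-1/240) = 101003/30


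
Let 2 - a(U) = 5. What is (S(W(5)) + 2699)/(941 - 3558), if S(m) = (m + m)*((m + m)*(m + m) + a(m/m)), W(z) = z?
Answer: -3669/2617 ≈ -1.4020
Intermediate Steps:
a(U) = -3 (a(U) = 2 - 1*5 = 2 - 5 = -3)
S(m) = 2*m*(-3 + 4*m**2) (S(m) = (m + m)*((m + m)*(m + m) - 3) = (2*m)*((2*m)*(2*m) - 3) = (2*m)*(4*m**2 - 3) = (2*m)*(-3 + 4*m**2) = 2*m*(-3 + 4*m**2))
(S(W(5)) + 2699)/(941 - 3558) = ((-6*5 + 8*5**3) + 2699)/(941 - 3558) = ((-30 + 8*125) + 2699)/(-2617) = ((-30 + 1000) + 2699)*(-1/2617) = (970 + 2699)*(-1/2617) = 3669*(-1/2617) = -3669/2617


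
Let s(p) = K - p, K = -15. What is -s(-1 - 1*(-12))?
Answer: 26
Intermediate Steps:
s(p) = -15 - p
-s(-1 - 1*(-12)) = -(-15 - (-1 - 1*(-12))) = -(-15 - (-1 + 12)) = -(-15 - 1*11) = -(-15 - 11) = -1*(-26) = 26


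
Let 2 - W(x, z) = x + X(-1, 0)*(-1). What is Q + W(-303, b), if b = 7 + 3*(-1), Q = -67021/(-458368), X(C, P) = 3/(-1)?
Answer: 138494157/458368 ≈ 302.15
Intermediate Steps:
X(C, P) = -3 (X(C, P) = 3*(-1) = -3)
Q = 67021/458368 (Q = -67021*(-1/458368) = 67021/458368 ≈ 0.14622)
b = 4 (b = 7 - 3 = 4)
W(x, z) = -1 - x (W(x, z) = 2 - (x - 3*(-1)) = 2 - (x + 3) = 2 - (3 + x) = 2 + (-3 - x) = -1 - x)
Q + W(-303, b) = 67021/458368 + (-1 - 1*(-303)) = 67021/458368 + (-1 + 303) = 67021/458368 + 302 = 138494157/458368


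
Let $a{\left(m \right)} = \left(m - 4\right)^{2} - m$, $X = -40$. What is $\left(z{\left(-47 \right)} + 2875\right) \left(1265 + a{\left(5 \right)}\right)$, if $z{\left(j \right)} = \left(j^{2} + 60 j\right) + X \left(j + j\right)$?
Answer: $7596264$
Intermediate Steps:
$z{\left(j \right)} = j^{2} - 20 j$ ($z{\left(j \right)} = \left(j^{2} + 60 j\right) - 40 \left(j + j\right) = \left(j^{2} + 60 j\right) - 40 \cdot 2 j = \left(j^{2} + 60 j\right) - 80 j = j^{2} - 20 j$)
$a{\left(m \right)} = \left(-4 + m\right)^{2} - m$
$\left(z{\left(-47 \right)} + 2875\right) \left(1265 + a{\left(5 \right)}\right) = \left(- 47 \left(-20 - 47\right) + 2875\right) \left(1265 + \left(\left(-4 + 5\right)^{2} - 5\right)\right) = \left(\left(-47\right) \left(-67\right) + 2875\right) \left(1265 - \left(5 - 1^{2}\right)\right) = \left(3149 + 2875\right) \left(1265 + \left(1 - 5\right)\right) = 6024 \left(1265 - 4\right) = 6024 \cdot 1261 = 7596264$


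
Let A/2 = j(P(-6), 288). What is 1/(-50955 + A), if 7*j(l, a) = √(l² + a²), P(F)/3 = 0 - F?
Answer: -832265/42407952051 - 28*√257/14135984017 ≈ -1.9657e-5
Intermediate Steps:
P(F) = -3*F (P(F) = 3*(0 - F) = 3*(-F) = -3*F)
j(l, a) = √(a² + l²)/7 (j(l, a) = √(l² + a²)/7 = √(a² + l²)/7)
A = 36*√257/7 (A = 2*(√(288² + (-3*(-6))²)/7) = 2*(√(82944 + 18²)/7) = 2*(√(82944 + 324)/7) = 2*(√83268/7) = 2*((18*√257)/7) = 2*(18*√257/7) = 36*√257/7 ≈ 82.446)
1/(-50955 + A) = 1/(-50955 + 36*√257/7)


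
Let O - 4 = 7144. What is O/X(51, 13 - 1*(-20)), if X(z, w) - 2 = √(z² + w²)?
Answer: -7148/1843 + 10722*√410/1843 ≈ 113.92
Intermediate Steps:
X(z, w) = 2 + √(w² + z²) (X(z, w) = 2 + √(z² + w²) = 2 + √(w² + z²))
O = 7148 (O = 4 + 7144 = 7148)
O/X(51, 13 - 1*(-20)) = 7148/(2 + √((13 - 1*(-20))² + 51²)) = 7148/(2 + √((13 + 20)² + 2601)) = 7148/(2 + √(33² + 2601)) = 7148/(2 + √(1089 + 2601)) = 7148/(2 + √3690) = 7148/(2 + 3*√410)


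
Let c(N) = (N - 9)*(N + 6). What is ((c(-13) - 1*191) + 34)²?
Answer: 9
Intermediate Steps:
c(N) = (-9 + N)*(6 + N)
((c(-13) - 1*191) + 34)² = (((-54 + (-13)² - 3*(-13)) - 1*191) + 34)² = (((-54 + 169 + 39) - 191) + 34)² = ((154 - 191) + 34)² = (-37 + 34)² = (-3)² = 9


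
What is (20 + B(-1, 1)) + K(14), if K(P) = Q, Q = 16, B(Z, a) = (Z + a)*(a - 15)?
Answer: 36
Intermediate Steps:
B(Z, a) = (-15 + a)*(Z + a) (B(Z, a) = (Z + a)*(-15 + a) = (-15 + a)*(Z + a))
K(P) = 16
(20 + B(-1, 1)) + K(14) = (20 + (1² - 15*(-1) - 15*1 - 1*1)) + 16 = (20 + (1 + 15 - 15 - 1)) + 16 = (20 + 0) + 16 = 20 + 16 = 36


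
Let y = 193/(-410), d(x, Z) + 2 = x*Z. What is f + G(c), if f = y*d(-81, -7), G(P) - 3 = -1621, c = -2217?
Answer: -154485/82 ≈ -1884.0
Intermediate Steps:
G(P) = -1618 (G(P) = 3 - 1621 = -1618)
d(x, Z) = -2 + Z*x (d(x, Z) = -2 + x*Z = -2 + Z*x)
y = -193/410 (y = 193*(-1/410) = -193/410 ≈ -0.47073)
f = -21809/82 (f = -193*(-2 - 7*(-81))/410 = -193*(-2 + 567)/410 = -193/410*565 = -21809/82 ≈ -265.96)
f + G(c) = -21809/82 - 1618 = -154485/82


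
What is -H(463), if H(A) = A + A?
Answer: -926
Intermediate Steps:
H(A) = 2*A
-H(463) = -2*463 = -1*926 = -926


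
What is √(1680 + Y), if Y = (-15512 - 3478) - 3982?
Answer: 2*I*√5323 ≈ 145.92*I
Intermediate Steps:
Y = -22972 (Y = -18990 - 3982 = -22972)
√(1680 + Y) = √(1680 - 22972) = √(-21292) = 2*I*√5323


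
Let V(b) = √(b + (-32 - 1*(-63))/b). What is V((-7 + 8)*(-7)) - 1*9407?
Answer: -9407 + 4*I*√35/7 ≈ -9407.0 + 3.3806*I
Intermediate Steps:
V(b) = √(b + 31/b) (V(b) = √(b + (-32 + 63)/b) = √(b + 31/b))
V((-7 + 8)*(-7)) - 1*9407 = √((-7 + 8)*(-7) + 31/(((-7 + 8)*(-7)))) - 1*9407 = √(1*(-7) + 31/((1*(-7)))) - 9407 = √(-7 + 31/(-7)) - 9407 = √(-7 + 31*(-⅐)) - 9407 = √(-7 - 31/7) - 9407 = √(-80/7) - 9407 = 4*I*√35/7 - 9407 = -9407 + 4*I*√35/7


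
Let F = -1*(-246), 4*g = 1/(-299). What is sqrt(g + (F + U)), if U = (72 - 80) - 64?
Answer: 7*sqrt(1269853)/598 ≈ 13.191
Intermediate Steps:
g = -1/1196 (g = (1/4)/(-299) = (1/4)*(-1/299) = -1/1196 ≈ -0.00083612)
F = 246
U = -72 (U = -8 - 64 = -72)
sqrt(g + (F + U)) = sqrt(-1/1196 + (246 - 72)) = sqrt(-1/1196 + 174) = sqrt(208103/1196) = 7*sqrt(1269853)/598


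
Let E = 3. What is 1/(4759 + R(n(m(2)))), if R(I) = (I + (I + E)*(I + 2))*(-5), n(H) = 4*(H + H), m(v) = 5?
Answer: -1/4471 ≈ -0.00022366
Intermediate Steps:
n(H) = 8*H (n(H) = 4*(2*H) = 8*H)
R(I) = -5*I - 5*(2 + I)*(3 + I) (R(I) = (I + (I + 3)*(I + 2))*(-5) = (I + (3 + I)*(2 + I))*(-5) = (I + (2 + I)*(3 + I))*(-5) = -5*I - 5*(2 + I)*(3 + I))
1/(4759 + R(n(m(2)))) = 1/(4759 + (-30 - 240*5 - 5*(8*5)²)) = 1/(4759 + (-30 - 30*40 - 5*40²)) = 1/(4759 + (-30 - 1200 - 5*1600)) = 1/(4759 + (-30 - 1200 - 8000)) = 1/(4759 - 9230) = 1/(-4471) = -1/4471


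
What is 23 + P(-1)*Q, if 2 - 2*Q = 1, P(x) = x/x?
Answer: 47/2 ≈ 23.500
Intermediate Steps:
P(x) = 1
Q = ½ (Q = 1 - ½*1 = 1 - ½ = ½ ≈ 0.50000)
23 + P(-1)*Q = 23 + 1*(½) = 23 + ½ = 47/2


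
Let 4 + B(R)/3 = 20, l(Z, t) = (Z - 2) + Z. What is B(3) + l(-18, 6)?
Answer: 10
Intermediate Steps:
l(Z, t) = -2 + 2*Z (l(Z, t) = (-2 + Z) + Z = -2 + 2*Z)
B(R) = 48 (B(R) = -12 + 3*20 = -12 + 60 = 48)
B(3) + l(-18, 6) = 48 + (-2 + 2*(-18)) = 48 + (-2 - 36) = 48 - 38 = 10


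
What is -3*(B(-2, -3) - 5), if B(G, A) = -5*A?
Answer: -30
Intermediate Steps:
-3*(B(-2, -3) - 5) = -3*(-5*(-3) - 5) = -3*(15 - 5) = -3*10 = -30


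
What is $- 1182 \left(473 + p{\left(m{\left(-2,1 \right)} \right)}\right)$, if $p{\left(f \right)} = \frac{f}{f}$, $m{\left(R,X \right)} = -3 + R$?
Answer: $-560268$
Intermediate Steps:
$p{\left(f \right)} = 1$
$- 1182 \left(473 + p{\left(m{\left(-2,1 \right)} \right)}\right) = - 1182 \left(473 + 1\right) = \left(-1182\right) 474 = -560268$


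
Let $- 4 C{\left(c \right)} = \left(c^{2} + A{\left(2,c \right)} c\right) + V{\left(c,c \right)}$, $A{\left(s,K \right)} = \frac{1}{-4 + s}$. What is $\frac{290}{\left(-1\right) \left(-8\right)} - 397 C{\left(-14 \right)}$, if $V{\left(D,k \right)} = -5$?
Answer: $\frac{78751}{4} \approx 19688.0$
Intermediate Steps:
$C{\left(c \right)} = \frac{5}{4} - \frac{c^{2}}{4} + \frac{c}{8}$ ($C{\left(c \right)} = - \frac{\left(c^{2} + \frac{c}{-4 + 2}\right) - 5}{4} = - \frac{\left(c^{2} + \frac{c}{-2}\right) - 5}{4} = - \frac{\left(c^{2} - \frac{c}{2}\right) - 5}{4} = - \frac{-5 + c^{2} - \frac{c}{2}}{4} = \frac{5}{4} - \frac{c^{2}}{4} + \frac{c}{8}$)
$\frac{290}{\left(-1\right) \left(-8\right)} - 397 C{\left(-14 \right)} = \frac{290}{\left(-1\right) \left(-8\right)} - 397 \left(\frac{5}{4} - \frac{\left(-14\right)^{2}}{4} + \frac{1}{8} \left(-14\right)\right) = \frac{290}{8} - 397 \left(\frac{5}{4} - 49 - \frac{7}{4}\right) = 290 \cdot \frac{1}{8} - 397 \left(\frac{5}{4} - 49 - \frac{7}{4}\right) = \frac{145}{4} - - \frac{39303}{2} = \frac{145}{4} + \frac{39303}{2} = \frac{78751}{4}$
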